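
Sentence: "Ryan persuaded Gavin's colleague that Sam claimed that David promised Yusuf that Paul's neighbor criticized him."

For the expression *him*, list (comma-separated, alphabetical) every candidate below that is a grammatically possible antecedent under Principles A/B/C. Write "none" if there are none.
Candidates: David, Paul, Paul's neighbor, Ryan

David, Paul, Ryan

*him* is a pronoun; Principle B requires it to be free in its binding domain — the clause headed by 'criticized'.
— David: subject of the clause headed by 'promised'; c-commands the pronoun but lies outside its binding domain — allowed.
— Paul: possessor inside the subject DP of the clause headed by 'criticized'; does not c-command the pronoun — Principle B does not apply; allowed.
— Paul's neighbor: subject of the clause headed by 'criticized'; c-commands the pronoun within its binding domain — blocked (Principle B).
— Ryan: subject of the matrix clause; c-commands the pronoun but lies outside its binding domain — allowed.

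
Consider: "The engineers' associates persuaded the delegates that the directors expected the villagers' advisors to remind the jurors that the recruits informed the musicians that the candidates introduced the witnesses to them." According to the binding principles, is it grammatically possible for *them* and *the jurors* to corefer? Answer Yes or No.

Yes

*them* is a pronoun; Principle B requires it to be free in its binding domain — the clause headed by 'introduced'.
— the jurors: object of the clause headed by 'remind'; c-commands the pronoun but lies outside its binding domain — allowed.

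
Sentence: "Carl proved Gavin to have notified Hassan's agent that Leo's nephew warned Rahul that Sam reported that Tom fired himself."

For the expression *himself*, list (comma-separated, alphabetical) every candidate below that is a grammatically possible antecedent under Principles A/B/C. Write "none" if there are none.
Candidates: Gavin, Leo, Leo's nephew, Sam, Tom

*himself* is a reflexive; Principle A requires it to be bound within its binding domain — the clause headed by 'fired'.
— Gavin: subject of the clause headed by 'notified'; c-commands the reflexive but lies outside its binding domain — cannot bind it (Principle A).
— Leo: possessor inside the subject DP of the clause headed by 'warned'; does not c-command the reflexive — cannot bind it (Principle A).
— Leo's nephew: subject of the clause headed by 'warned'; c-commands the reflexive but lies outside its binding domain — cannot bind it (Principle A).
— Sam: subject of the clause headed by 'reported'; c-commands the reflexive but lies outside its binding domain — cannot bind it (Principle A).
— Tom: subject of the clause headed by 'fired'; c-commands the reflexive within its binding domain — allowed (Principle A).

Tom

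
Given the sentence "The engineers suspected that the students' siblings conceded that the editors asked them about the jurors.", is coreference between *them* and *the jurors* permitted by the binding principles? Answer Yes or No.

*them* is a pronoun; Principle B requires it to be free in its binding domain — the clause headed by 'asked'.
— the jurors: second object of the clause headed by 'asked'; is c-commanded by the pronoun; coreference would bind this R-expression — blocked (Principle C).

No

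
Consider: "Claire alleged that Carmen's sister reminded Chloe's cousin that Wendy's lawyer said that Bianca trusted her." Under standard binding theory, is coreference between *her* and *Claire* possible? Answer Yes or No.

*Claire* is an R-expression; Principle C requires it to be free (not bound by any c-commanding expression).
— her: object of the clause headed by 'trusted'; the pronoun does not c-command the R-expression — coreference allowed.

Yes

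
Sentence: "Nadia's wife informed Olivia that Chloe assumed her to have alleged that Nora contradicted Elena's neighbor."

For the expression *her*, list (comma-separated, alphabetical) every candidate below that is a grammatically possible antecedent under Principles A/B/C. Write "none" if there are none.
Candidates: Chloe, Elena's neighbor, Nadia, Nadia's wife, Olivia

*her* is a pronoun; Principle B requires it to be free in its binding domain — the clause headed by 'assumed'.
— Chloe: subject of the clause headed by 'assumed'; c-commands the pronoun within its binding domain — blocked (Principle B).
— Elena's neighbor: object of the clause headed by 'contradicted'; is c-commanded by the pronoun; coreference would bind this R-expression — blocked (Principle C).
— Nadia: possessor inside the subject DP of the matrix clause; does not c-command the pronoun — Principle B does not apply; allowed.
— Nadia's wife: subject of the matrix clause; c-commands the pronoun but lies outside its binding domain — allowed.
— Olivia: object of the matrix clause; c-commands the pronoun but lies outside its binding domain — allowed.

Nadia, Nadia's wife, Olivia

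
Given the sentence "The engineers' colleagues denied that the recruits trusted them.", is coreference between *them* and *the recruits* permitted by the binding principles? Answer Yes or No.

No

*them* is a pronoun; Principle B requires it to be free in its binding domain — the clause headed by 'trusted'.
— the recruits: subject of the clause headed by 'trusted'; c-commands the pronoun within its binding domain — blocked (Principle B).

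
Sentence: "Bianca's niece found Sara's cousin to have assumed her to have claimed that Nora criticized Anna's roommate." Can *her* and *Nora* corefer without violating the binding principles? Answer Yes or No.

*Nora* is an R-expression; Principle C requires it to be free (not bound by any c-commanding expression).
— her: subject of the clause headed by 'claimed'; the pronoun c-commands the R-expression — coreference blocked (Principle C).

No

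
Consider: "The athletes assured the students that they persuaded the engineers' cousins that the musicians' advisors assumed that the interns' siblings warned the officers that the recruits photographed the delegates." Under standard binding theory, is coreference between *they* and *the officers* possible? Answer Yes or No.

No

*the officers* is an R-expression; Principle C requires it to be free (not bound by any c-commanding expression).
— they: subject of the clause headed by 'persuaded'; the pronoun c-commands the R-expression — coreference blocked (Principle C).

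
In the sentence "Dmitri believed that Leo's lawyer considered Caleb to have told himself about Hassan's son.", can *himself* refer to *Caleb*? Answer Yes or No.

*himself* is a reflexive; Principle A requires it to be bound within its binding domain — the clause headed by 'told'.
— Caleb: subject of the clause headed by 'told'; c-commands the reflexive within its binding domain — allowed (Principle A).

Yes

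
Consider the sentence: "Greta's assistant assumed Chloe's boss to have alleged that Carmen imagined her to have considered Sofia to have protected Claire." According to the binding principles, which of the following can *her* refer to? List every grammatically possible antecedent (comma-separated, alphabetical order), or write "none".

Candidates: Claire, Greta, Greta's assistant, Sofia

*her* is a pronoun; Principle B requires it to be free in its binding domain — the clause headed by 'imagined'.
— Claire: object of the clause headed by 'protected'; is c-commanded by the pronoun; coreference would bind this R-expression — blocked (Principle C).
— Greta: possessor inside the subject DP of the matrix clause; does not c-command the pronoun — Principle B does not apply; allowed.
— Greta's assistant: subject of the matrix clause; c-commands the pronoun but lies outside its binding domain — allowed.
— Sofia: subject of the clause headed by 'protected'; is c-commanded by the pronoun; coreference would bind this R-expression — blocked (Principle C).

Greta, Greta's assistant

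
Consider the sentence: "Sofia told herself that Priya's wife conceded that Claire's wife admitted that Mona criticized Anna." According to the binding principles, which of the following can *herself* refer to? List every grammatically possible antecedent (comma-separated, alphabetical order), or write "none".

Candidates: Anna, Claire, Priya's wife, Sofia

*herself* is a reflexive; Principle A requires it to be bound within its binding domain — the matrix clause.
— Anna: object of the clause headed by 'criticized'; does not c-command the reflexive — cannot bind it (Principle A).
— Claire: possessor inside the subject DP of the clause headed by 'admitted'; does not c-command the reflexive — cannot bind it (Principle A).
— Priya's wife: subject of the clause headed by 'conceded'; does not c-command the reflexive — cannot bind it (Principle A).
— Sofia: subject of the matrix clause; c-commands the reflexive within its binding domain — allowed (Principle A).

Sofia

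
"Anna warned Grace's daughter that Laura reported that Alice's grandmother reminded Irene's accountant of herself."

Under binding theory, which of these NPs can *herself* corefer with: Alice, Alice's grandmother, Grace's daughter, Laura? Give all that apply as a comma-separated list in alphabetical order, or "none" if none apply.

Alice's grandmother

*herself* is a reflexive; Principle A requires it to be bound within its binding domain — the clause headed by 'reminded'.
— Alice: possessor inside the subject DP of the clause headed by 'reminded'; does not c-command the reflexive — cannot bind it (Principle A).
— Alice's grandmother: subject of the clause headed by 'reminded'; c-commands the reflexive within its binding domain — allowed (Principle A).
— Grace's daughter: object of the matrix clause; c-commands the reflexive but lies outside its binding domain — cannot bind it (Principle A).
— Laura: subject of the clause headed by 'reported'; c-commands the reflexive but lies outside its binding domain — cannot bind it (Principle A).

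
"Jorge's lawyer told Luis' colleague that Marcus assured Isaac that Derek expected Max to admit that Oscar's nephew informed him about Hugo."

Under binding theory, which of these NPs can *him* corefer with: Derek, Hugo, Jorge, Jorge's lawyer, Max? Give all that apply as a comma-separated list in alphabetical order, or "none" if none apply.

Derek, Jorge, Jorge's lawyer, Max

*him* is a pronoun; Principle B requires it to be free in its binding domain — the clause headed by 'informed'.
— Derek: subject of the clause headed by 'expected'; c-commands the pronoun but lies outside its binding domain — allowed.
— Hugo: second object of the clause headed by 'informed'; is c-commanded by the pronoun; coreference would bind this R-expression — blocked (Principle C).
— Jorge: possessor inside the subject DP of the matrix clause; does not c-command the pronoun — Principle B does not apply; allowed.
— Jorge's lawyer: subject of the matrix clause; c-commands the pronoun but lies outside its binding domain — allowed.
— Max: subject of the clause headed by 'admit'; c-commands the pronoun but lies outside its binding domain — allowed.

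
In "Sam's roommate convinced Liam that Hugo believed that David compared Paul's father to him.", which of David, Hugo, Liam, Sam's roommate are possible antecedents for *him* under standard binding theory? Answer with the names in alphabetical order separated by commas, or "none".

*him* is a pronoun; Principle B requires it to be free in its binding domain — the clause headed by 'compared'.
— David: subject of the clause headed by 'compared'; c-commands the pronoun within its binding domain — blocked (Principle B).
— Hugo: subject of the clause headed by 'believed'; c-commands the pronoun but lies outside its binding domain — allowed.
— Liam: object of the matrix clause; c-commands the pronoun but lies outside its binding domain — allowed.
— Sam's roommate: subject of the matrix clause; c-commands the pronoun but lies outside its binding domain — allowed.

Hugo, Liam, Sam's roommate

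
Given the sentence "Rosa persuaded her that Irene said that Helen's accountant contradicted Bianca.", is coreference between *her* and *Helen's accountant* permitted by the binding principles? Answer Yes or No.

*her* is a pronoun; Principle B requires it to be free in its binding domain — the matrix clause.
— Helen's accountant: subject of the clause headed by 'contradicted'; is c-commanded by the pronoun; coreference would bind this R-expression — blocked (Principle C).

No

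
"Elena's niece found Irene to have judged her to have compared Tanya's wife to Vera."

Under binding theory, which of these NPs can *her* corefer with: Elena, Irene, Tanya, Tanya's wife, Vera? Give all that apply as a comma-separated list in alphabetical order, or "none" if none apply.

*her* is a pronoun; Principle B requires it to be free in its binding domain — the clause headed by 'judged'.
— Elena: possessor inside the subject DP of the matrix clause; does not c-command the pronoun — Principle B does not apply; allowed.
— Irene: subject of the clause headed by 'judged'; c-commands the pronoun within its binding domain — blocked (Principle B).
— Tanya: possessor inside the object DP of the clause headed by 'compared'; is c-commanded by the pronoun; coreference would bind this R-expression — blocked (Principle C).
— Tanya's wife: object of the clause headed by 'compared'; is c-commanded by the pronoun; coreference would bind this R-expression — blocked (Principle C).
— Vera: second object of the clause headed by 'compared'; is c-commanded by the pronoun; coreference would bind this R-expression — blocked (Principle C).

Elena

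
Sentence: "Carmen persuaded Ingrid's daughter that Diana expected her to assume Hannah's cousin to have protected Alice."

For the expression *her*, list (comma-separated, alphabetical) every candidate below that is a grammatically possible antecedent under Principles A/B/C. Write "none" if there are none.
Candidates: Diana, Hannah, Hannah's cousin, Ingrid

*her* is a pronoun; Principle B requires it to be free in its binding domain — the clause headed by 'expected'.
— Diana: subject of the clause headed by 'expected'; c-commands the pronoun within its binding domain — blocked (Principle B).
— Hannah: possessor inside the subject DP of the clause headed by 'protected'; is c-commanded by the pronoun; coreference would bind this R-expression — blocked (Principle C).
— Hannah's cousin: subject of the clause headed by 'protected'; is c-commanded by the pronoun; coreference would bind this R-expression — blocked (Principle C).
— Ingrid: possessor inside the object DP of the matrix clause; does not c-command the pronoun — Principle B does not apply; allowed.

Ingrid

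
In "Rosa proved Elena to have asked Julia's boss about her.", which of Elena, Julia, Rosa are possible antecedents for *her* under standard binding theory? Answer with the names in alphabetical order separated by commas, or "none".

*her* is a pronoun; Principle B requires it to be free in its binding domain — the clause headed by 'asked'.
— Elena: subject of the clause headed by 'asked'; c-commands the pronoun within its binding domain — blocked (Principle B).
— Julia: possessor inside the object DP of the clause headed by 'asked'; does not c-command the pronoun — Principle B does not apply; allowed.
— Rosa: subject of the matrix clause; c-commands the pronoun but lies outside its binding domain — allowed.

Julia, Rosa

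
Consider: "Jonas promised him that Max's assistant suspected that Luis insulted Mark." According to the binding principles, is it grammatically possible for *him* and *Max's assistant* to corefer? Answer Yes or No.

No

*him* is a pronoun; Principle B requires it to be free in its binding domain — the matrix clause.
— Max's assistant: subject of the clause headed by 'suspected'; is c-commanded by the pronoun; coreference would bind this R-expression — blocked (Principle C).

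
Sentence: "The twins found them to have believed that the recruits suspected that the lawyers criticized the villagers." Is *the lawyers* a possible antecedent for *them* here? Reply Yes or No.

*them* is a pronoun; Principle B requires it to be free in its binding domain — the matrix clause.
— the lawyers: subject of the clause headed by 'criticized'; is c-commanded by the pronoun; coreference would bind this R-expression — blocked (Principle C).

No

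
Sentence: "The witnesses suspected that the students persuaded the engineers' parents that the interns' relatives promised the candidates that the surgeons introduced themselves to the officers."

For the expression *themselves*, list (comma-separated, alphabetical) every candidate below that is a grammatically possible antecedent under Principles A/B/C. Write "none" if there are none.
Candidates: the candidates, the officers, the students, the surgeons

the surgeons

*themselves* is a reflexive; Principle A requires it to be bound within its binding domain — the clause headed by 'introduced'.
— the candidates: object of the clause headed by 'promised'; c-commands the reflexive but lies outside its binding domain — cannot bind it (Principle A).
— the officers: second object of the clause headed by 'introduced'; does not c-command the reflexive — cannot bind it (Principle A).
— the students: subject of the clause headed by 'persuaded'; c-commands the reflexive but lies outside its binding domain — cannot bind it (Principle A).
— the surgeons: subject of the clause headed by 'introduced'; c-commands the reflexive within its binding domain — allowed (Principle A).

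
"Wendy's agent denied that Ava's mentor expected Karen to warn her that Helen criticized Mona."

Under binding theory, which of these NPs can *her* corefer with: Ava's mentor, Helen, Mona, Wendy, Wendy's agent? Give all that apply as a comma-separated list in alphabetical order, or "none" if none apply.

*her* is a pronoun; Principle B requires it to be free in its binding domain — the clause headed by 'warn'.
— Ava's mentor: subject of the clause headed by 'expected'; c-commands the pronoun but lies outside its binding domain — allowed.
— Helen: subject of the clause headed by 'criticized'; is c-commanded by the pronoun; coreference would bind this R-expression — blocked (Principle C).
— Mona: object of the clause headed by 'criticized'; is c-commanded by the pronoun; coreference would bind this R-expression — blocked (Principle C).
— Wendy: possessor inside the subject DP of the matrix clause; does not c-command the pronoun — Principle B does not apply; allowed.
— Wendy's agent: subject of the matrix clause; c-commands the pronoun but lies outside its binding domain — allowed.

Ava's mentor, Wendy, Wendy's agent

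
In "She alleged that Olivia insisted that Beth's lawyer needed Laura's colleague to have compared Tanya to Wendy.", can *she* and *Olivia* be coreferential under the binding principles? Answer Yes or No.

*Olivia* is an R-expression; Principle C requires it to be free (not bound by any c-commanding expression).
— she: subject of the matrix clause; the pronoun c-commands the R-expression — coreference blocked (Principle C).

No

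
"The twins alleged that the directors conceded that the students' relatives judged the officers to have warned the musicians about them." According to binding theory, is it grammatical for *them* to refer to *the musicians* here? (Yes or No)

No

*the musicians* is an R-expression; Principle C requires it to be free (not bound by any c-commanding expression).
— them: second object of the clause headed by 'warned'; the R-expression locally c-commands the pronoun — coreference blocked (Principle B on the pronoun).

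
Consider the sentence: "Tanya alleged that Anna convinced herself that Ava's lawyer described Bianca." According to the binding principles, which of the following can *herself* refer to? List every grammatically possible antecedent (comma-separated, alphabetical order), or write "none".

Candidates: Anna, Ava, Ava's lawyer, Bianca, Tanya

*herself* is a reflexive; Principle A requires it to be bound within its binding domain — the clause headed by 'convinced'.
— Anna: subject of the clause headed by 'convinced'; c-commands the reflexive within its binding domain — allowed (Principle A).
— Ava: possessor inside the subject DP of the clause headed by 'described'; does not c-command the reflexive — cannot bind it (Principle A).
— Ava's lawyer: subject of the clause headed by 'described'; does not c-command the reflexive — cannot bind it (Principle A).
— Bianca: object of the clause headed by 'described'; does not c-command the reflexive — cannot bind it (Principle A).
— Tanya: subject of the matrix clause; c-commands the reflexive but lies outside its binding domain — cannot bind it (Principle A).

Anna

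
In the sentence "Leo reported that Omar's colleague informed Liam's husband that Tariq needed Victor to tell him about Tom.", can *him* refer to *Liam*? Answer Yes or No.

*him* is a pronoun; Principle B requires it to be free in its binding domain — the clause headed by 'tell'.
— Liam: possessor inside the object DP of the clause headed by 'informed'; does not c-command the pronoun — Principle B does not apply; allowed.

Yes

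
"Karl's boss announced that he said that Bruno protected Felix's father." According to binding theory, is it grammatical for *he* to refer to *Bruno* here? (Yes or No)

*Bruno* is an R-expression; Principle C requires it to be free (not bound by any c-commanding expression).
— he: subject of the clause headed by 'said'; the pronoun c-commands the R-expression — coreference blocked (Principle C).

No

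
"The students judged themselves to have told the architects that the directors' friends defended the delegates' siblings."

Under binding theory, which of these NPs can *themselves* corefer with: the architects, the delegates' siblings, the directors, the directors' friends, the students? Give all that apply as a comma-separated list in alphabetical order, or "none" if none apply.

*themselves* is a reflexive; Principle A requires it to be bound within its binding domain — the matrix clause.
— the architects: object of the clause headed by 'told'; does not c-command the reflexive — cannot bind it (Principle A).
— the delegates' siblings: object of the clause headed by 'defended'; does not c-command the reflexive — cannot bind it (Principle A).
— the directors: possessor inside the subject DP of the clause headed by 'defended'; does not c-command the reflexive — cannot bind it (Principle A).
— the directors' friends: subject of the clause headed by 'defended'; does not c-command the reflexive — cannot bind it (Principle A).
— the students: subject of the matrix clause; c-commands the reflexive within its binding domain — allowed (Principle A).

the students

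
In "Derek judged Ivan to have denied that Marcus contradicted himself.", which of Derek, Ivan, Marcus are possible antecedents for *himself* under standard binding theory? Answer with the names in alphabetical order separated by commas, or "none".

*himself* is a reflexive; Principle A requires it to be bound within its binding domain — the clause headed by 'contradicted'.
— Derek: subject of the matrix clause; c-commands the reflexive but lies outside its binding domain — cannot bind it (Principle A).
— Ivan: subject of the clause headed by 'denied'; c-commands the reflexive but lies outside its binding domain — cannot bind it (Principle A).
— Marcus: subject of the clause headed by 'contradicted'; c-commands the reflexive within its binding domain — allowed (Principle A).

Marcus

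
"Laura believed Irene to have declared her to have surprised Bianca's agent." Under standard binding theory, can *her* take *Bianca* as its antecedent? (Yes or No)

*her* is a pronoun; Principle B requires it to be free in its binding domain — the clause headed by 'declared'.
— Bianca: possessor inside the object DP of the clause headed by 'surprised'; is c-commanded by the pronoun; coreference would bind this R-expression — blocked (Principle C).

No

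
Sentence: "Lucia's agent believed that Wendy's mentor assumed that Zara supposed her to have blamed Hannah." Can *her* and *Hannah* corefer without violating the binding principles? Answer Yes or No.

*Hannah* is an R-expression; Principle C requires it to be free (not bound by any c-commanding expression).
— her: subject of the clause headed by 'blamed'; the pronoun c-commands the R-expression — coreference blocked (Principle C).

No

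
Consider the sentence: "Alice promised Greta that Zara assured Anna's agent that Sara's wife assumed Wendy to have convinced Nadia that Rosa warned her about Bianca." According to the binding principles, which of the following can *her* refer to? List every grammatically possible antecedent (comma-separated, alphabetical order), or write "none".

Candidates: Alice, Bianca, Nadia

Alice, Nadia

*her* is a pronoun; Principle B requires it to be free in its binding domain — the clause headed by 'warned'.
— Alice: subject of the matrix clause; c-commands the pronoun but lies outside its binding domain — allowed.
— Bianca: second object of the clause headed by 'warned'; is c-commanded by the pronoun; coreference would bind this R-expression — blocked (Principle C).
— Nadia: object of the clause headed by 'convinced'; c-commands the pronoun but lies outside its binding domain — allowed.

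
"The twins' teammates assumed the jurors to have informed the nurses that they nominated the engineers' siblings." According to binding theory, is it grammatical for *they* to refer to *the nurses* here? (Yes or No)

Yes

*the nurses* is an R-expression; Principle C requires it to be free (not bound by any c-commanding expression).
— they: subject of the clause headed by 'nominated'; the pronoun does not c-command the R-expression — coreference allowed.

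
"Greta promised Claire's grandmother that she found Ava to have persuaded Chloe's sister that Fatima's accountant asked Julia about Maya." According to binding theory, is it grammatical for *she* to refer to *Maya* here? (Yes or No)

*Maya* is an R-expression; Principle C requires it to be free (not bound by any c-commanding expression).
— she: subject of the clause headed by 'found'; the pronoun c-commands the R-expression — coreference blocked (Principle C).

No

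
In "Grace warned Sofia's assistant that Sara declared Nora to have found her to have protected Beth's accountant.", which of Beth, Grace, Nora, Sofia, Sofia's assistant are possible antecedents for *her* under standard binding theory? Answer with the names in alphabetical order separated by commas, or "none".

*her* is a pronoun; Principle B requires it to be free in its binding domain — the clause headed by 'found'.
— Beth: possessor inside the object DP of the clause headed by 'protected'; is c-commanded by the pronoun; coreference would bind this R-expression — blocked (Principle C).
— Grace: subject of the matrix clause; c-commands the pronoun but lies outside its binding domain — allowed.
— Nora: subject of the clause headed by 'found'; c-commands the pronoun within its binding domain — blocked (Principle B).
— Sofia: possessor inside the object DP of the matrix clause; does not c-command the pronoun — Principle B does not apply; allowed.
— Sofia's assistant: object of the matrix clause; c-commands the pronoun but lies outside its binding domain — allowed.

Grace, Sofia, Sofia's assistant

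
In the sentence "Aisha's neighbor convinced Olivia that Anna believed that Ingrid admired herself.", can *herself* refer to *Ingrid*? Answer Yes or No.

Yes

*herself* is a reflexive; Principle A requires it to be bound within its binding domain — the clause headed by 'admired'.
— Ingrid: subject of the clause headed by 'admired'; c-commands the reflexive within its binding domain — allowed (Principle A).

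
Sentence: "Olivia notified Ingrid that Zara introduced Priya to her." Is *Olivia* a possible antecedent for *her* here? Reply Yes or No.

*her* is a pronoun; Principle B requires it to be free in its binding domain — the clause headed by 'introduced'.
— Olivia: subject of the matrix clause; c-commands the pronoun but lies outside its binding domain — allowed.

Yes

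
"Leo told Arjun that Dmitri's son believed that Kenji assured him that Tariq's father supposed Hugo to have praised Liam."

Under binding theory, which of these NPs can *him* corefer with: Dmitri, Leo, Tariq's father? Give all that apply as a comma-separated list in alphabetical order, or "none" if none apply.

*him* is a pronoun; Principle B requires it to be free in its binding domain — the clause headed by 'assured'.
— Dmitri: possessor inside the subject DP of the clause headed by 'believed'; does not c-command the pronoun — Principle B does not apply; allowed.
— Leo: subject of the matrix clause; c-commands the pronoun but lies outside its binding domain — allowed.
— Tariq's father: subject of the clause headed by 'supposed'; is c-commanded by the pronoun; coreference would bind this R-expression — blocked (Principle C).

Dmitri, Leo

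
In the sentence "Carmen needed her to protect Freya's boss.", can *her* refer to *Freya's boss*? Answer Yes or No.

*her* is a pronoun; Principle B requires it to be free in its binding domain — the matrix clause.
— Freya's boss: object of the clause headed by 'protect'; is c-commanded by the pronoun; coreference would bind this R-expression — blocked (Principle C).

No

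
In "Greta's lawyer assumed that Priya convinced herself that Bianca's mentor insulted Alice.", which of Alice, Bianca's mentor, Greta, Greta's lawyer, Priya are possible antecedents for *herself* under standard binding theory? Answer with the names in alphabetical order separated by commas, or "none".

Priya

*herself* is a reflexive; Principle A requires it to be bound within its binding domain — the clause headed by 'convinced'.
— Alice: object of the clause headed by 'insulted'; does not c-command the reflexive — cannot bind it (Principle A).
— Bianca's mentor: subject of the clause headed by 'insulted'; does not c-command the reflexive — cannot bind it (Principle A).
— Greta: possessor inside the subject DP of the matrix clause; does not c-command the reflexive — cannot bind it (Principle A).
— Greta's lawyer: subject of the matrix clause; c-commands the reflexive but lies outside its binding domain — cannot bind it (Principle A).
— Priya: subject of the clause headed by 'convinced'; c-commands the reflexive within its binding domain — allowed (Principle A).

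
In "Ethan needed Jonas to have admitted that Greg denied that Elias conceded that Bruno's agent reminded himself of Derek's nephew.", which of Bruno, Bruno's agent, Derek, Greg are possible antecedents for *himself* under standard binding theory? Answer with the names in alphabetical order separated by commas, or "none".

*himself* is a reflexive; Principle A requires it to be bound within its binding domain — the clause headed by 'reminded'.
— Bruno: possessor inside the subject DP of the clause headed by 'reminded'; does not c-command the reflexive — cannot bind it (Principle A).
— Bruno's agent: subject of the clause headed by 'reminded'; c-commands the reflexive within its binding domain — allowed (Principle A).
— Derek: possessor inside the second object DP of the clause headed by 'reminded'; does not c-command the reflexive — cannot bind it (Principle A).
— Greg: subject of the clause headed by 'denied'; c-commands the reflexive but lies outside its binding domain — cannot bind it (Principle A).

Bruno's agent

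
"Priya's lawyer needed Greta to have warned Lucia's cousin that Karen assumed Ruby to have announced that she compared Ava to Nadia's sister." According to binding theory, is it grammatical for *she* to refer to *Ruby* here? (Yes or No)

*Ruby* is an R-expression; Principle C requires it to be free (not bound by any c-commanding expression).
— she: subject of the clause headed by 'compared'; the pronoun does not c-command the R-expression — coreference allowed.

Yes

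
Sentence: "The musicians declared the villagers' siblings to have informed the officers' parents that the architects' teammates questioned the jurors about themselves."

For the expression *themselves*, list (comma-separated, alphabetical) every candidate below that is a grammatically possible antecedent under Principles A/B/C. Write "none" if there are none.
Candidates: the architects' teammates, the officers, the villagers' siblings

the architects' teammates

*themselves* is a reflexive; Principle A requires it to be bound within its binding domain — the clause headed by 'questioned'.
— the architects' teammates: subject of the clause headed by 'questioned'; c-commands the reflexive within its binding domain — allowed (Principle A).
— the officers: possessor inside the object DP of the clause headed by 'informed'; does not c-command the reflexive — cannot bind it (Principle A).
— the villagers' siblings: subject of the clause headed by 'informed'; c-commands the reflexive but lies outside its binding domain — cannot bind it (Principle A).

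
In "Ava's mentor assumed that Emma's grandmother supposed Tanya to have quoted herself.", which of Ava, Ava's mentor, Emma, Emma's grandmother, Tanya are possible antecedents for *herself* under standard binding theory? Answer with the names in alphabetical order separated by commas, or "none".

Tanya

*herself* is a reflexive; Principle A requires it to be bound within its binding domain — the clause headed by 'quoted'.
— Ava: possessor inside the subject DP of the matrix clause; does not c-command the reflexive — cannot bind it (Principle A).
— Ava's mentor: subject of the matrix clause; c-commands the reflexive but lies outside its binding domain — cannot bind it (Principle A).
— Emma: possessor inside the subject DP of the clause headed by 'supposed'; does not c-command the reflexive — cannot bind it (Principle A).
— Emma's grandmother: subject of the clause headed by 'supposed'; c-commands the reflexive but lies outside its binding domain — cannot bind it (Principle A).
— Tanya: subject of the clause headed by 'quoted'; c-commands the reflexive within its binding domain — allowed (Principle A).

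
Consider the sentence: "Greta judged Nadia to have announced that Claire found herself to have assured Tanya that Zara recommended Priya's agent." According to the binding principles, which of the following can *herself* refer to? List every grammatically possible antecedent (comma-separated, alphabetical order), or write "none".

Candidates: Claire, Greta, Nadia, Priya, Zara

Claire

*herself* is a reflexive; Principle A requires it to be bound within its binding domain — the clause headed by 'found'.
— Claire: subject of the clause headed by 'found'; c-commands the reflexive within its binding domain — allowed (Principle A).
— Greta: subject of the matrix clause; c-commands the reflexive but lies outside its binding domain — cannot bind it (Principle A).
— Nadia: subject of the clause headed by 'announced'; c-commands the reflexive but lies outside its binding domain — cannot bind it (Principle A).
— Priya: possessor inside the object DP of the clause headed by 'recommended'; does not c-command the reflexive — cannot bind it (Principle A).
— Zara: subject of the clause headed by 'recommended'; does not c-command the reflexive — cannot bind it (Principle A).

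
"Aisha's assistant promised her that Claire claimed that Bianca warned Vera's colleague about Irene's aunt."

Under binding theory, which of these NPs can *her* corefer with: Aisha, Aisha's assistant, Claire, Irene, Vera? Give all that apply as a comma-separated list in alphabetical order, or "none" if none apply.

Aisha

*her* is a pronoun; Principle B requires it to be free in its binding domain — the matrix clause.
— Aisha: possessor inside the subject DP of the matrix clause; does not c-command the pronoun — Principle B does not apply; allowed.
— Aisha's assistant: subject of the matrix clause; c-commands the pronoun within its binding domain — blocked (Principle B).
— Claire: subject of the clause headed by 'claimed'; is c-commanded by the pronoun; coreference would bind this R-expression — blocked (Principle C).
— Irene: possessor inside the second object DP of the clause headed by 'warned'; is c-commanded by the pronoun; coreference would bind this R-expression — blocked (Principle C).
— Vera: possessor inside the object DP of the clause headed by 'warned'; is c-commanded by the pronoun; coreference would bind this R-expression — blocked (Principle C).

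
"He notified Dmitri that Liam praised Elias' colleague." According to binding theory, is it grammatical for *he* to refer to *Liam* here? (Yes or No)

No

*Liam* is an R-expression; Principle C requires it to be free (not bound by any c-commanding expression).
— he: subject of the matrix clause; the pronoun c-commands the R-expression — coreference blocked (Principle C).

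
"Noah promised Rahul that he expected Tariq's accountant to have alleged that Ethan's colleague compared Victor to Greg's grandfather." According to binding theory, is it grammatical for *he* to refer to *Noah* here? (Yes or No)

Yes

*Noah* is an R-expression; Principle C requires it to be free (not bound by any c-commanding expression).
— he: subject of the clause headed by 'expected'; the pronoun does not c-command the R-expression — coreference allowed.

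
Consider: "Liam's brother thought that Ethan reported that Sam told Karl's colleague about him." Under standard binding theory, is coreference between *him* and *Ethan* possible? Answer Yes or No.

Yes

*Ethan* is an R-expression; Principle C requires it to be free (not bound by any c-commanding expression).
— him: second object of the clause headed by 'told'; the pronoun does not c-command the R-expression — coreference allowed.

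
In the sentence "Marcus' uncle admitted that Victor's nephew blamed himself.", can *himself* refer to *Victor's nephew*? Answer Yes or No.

*himself* is a reflexive; Principle A requires it to be bound within its binding domain — the clause headed by 'blamed'.
— Victor's nephew: subject of the clause headed by 'blamed'; c-commands the reflexive within its binding domain — allowed (Principle A).

Yes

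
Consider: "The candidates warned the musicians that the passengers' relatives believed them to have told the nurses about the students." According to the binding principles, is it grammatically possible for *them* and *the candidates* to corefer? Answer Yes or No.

Yes

*them* is a pronoun; Principle B requires it to be free in its binding domain — the clause headed by 'believed'.
— the candidates: subject of the matrix clause; c-commands the pronoun but lies outside its binding domain — allowed.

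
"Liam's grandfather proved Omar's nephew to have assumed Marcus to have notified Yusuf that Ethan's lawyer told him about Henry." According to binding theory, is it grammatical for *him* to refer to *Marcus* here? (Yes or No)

*Marcus* is an R-expression; Principle C requires it to be free (not bound by any c-commanding expression).
— him: object of the clause headed by 'told'; the pronoun does not c-command the R-expression — coreference allowed.

Yes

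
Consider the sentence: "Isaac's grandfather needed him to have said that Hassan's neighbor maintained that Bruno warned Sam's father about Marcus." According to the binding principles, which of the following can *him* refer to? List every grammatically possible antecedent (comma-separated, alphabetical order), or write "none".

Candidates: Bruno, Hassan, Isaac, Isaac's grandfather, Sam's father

*him* is a pronoun; Principle B requires it to be free in its binding domain — the matrix clause.
— Bruno: subject of the clause headed by 'warned'; is c-commanded by the pronoun; coreference would bind this R-expression — blocked (Principle C).
— Hassan: possessor inside the subject DP of the clause headed by 'maintained'; is c-commanded by the pronoun; coreference would bind this R-expression — blocked (Principle C).
— Isaac: possessor inside the subject DP of the matrix clause; does not c-command the pronoun — Principle B does not apply; allowed.
— Isaac's grandfather: subject of the matrix clause; c-commands the pronoun within its binding domain — blocked (Principle B).
— Sam's father: object of the clause headed by 'warned'; is c-commanded by the pronoun; coreference would bind this R-expression — blocked (Principle C).

Isaac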